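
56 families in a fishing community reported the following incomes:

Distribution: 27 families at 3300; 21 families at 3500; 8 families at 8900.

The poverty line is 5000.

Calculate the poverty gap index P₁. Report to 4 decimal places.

0.2764

Poor units: 27×3300, 21×3500 (q = 48 of N = 56).
Gap ratios (z−y)/z: (5000−3300)/5000 = 0.3400 (×27); (5000−3500)/5000 = 0.3000 (×21).
Σ = 15.480000. Dividing by the full population N = 56 gives P₁ = 0.2764.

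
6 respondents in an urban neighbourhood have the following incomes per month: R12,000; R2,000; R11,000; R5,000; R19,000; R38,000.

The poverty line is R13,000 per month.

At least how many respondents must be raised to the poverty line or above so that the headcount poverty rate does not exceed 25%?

3

4 of the 6 respondents are poor, so H = 4/6 = 0.667.
A headcount ratio of at most 25% allows at most ⌊0.25 × 6⌋ = 1 poor respondents.
So at least 4 − 1 = 3 must be lifted.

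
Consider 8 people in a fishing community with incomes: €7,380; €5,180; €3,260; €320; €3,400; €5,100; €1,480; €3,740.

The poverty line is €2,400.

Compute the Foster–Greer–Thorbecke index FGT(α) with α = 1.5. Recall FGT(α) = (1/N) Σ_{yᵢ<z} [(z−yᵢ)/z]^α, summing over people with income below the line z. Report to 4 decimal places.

0.1305

Incomes under z: €320, €1,480 (q = 2 of N = 8).
Relative gaps: (2400−320)/2400 = 0.8667; (2400−1480)/2400 = 0.3833.
Raised to α = 1.5: 0.80682; 0.23734.
Sum = 1.044159; FGT(1.5) = 1.044159 / 8 = 0.1305.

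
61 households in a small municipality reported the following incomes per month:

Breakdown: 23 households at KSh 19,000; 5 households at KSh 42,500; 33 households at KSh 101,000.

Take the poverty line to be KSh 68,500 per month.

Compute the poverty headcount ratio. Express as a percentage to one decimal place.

28 of the 61 households have income below KSh 68,500.
H = 28/61 = 45.9%.

45.9%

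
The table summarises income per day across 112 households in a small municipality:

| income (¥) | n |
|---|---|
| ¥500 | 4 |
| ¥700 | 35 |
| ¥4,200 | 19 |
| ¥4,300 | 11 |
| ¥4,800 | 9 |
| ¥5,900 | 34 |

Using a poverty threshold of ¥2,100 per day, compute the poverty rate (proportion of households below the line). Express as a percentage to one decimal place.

34.8%

39 of the 112 households have income below ¥2,100.
H = 39/112 = 34.8%.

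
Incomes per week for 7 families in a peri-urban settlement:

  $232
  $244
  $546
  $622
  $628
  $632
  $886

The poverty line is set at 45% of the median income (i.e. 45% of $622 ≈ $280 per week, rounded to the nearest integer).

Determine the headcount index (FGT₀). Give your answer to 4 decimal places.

2 of the 7 families have income below $280.
H = 2/7 = 0.2857.

0.2857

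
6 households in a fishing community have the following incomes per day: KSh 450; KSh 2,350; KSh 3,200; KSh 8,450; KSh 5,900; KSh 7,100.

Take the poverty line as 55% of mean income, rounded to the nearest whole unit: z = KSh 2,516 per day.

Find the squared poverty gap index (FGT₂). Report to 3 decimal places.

Below the line: KSh 450, KSh 2,350 (q = 2 of N = 6).
Shortfall ratios: (2516−450)/2516 = 0.8211; (2516−2350)/2516 = 0.0660.
Squared: 0.6743; 0.0044.
Sum = 0.678632; P₂ = 0.678632 / 6 = 0.113.

0.113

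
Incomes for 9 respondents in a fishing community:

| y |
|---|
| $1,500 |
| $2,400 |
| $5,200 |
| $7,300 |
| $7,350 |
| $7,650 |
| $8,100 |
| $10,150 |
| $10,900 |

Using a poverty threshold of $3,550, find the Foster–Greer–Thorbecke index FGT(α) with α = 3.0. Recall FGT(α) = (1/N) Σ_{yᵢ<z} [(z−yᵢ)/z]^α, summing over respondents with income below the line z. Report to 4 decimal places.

0.0252

Below z: $1,500, $2,400 (q = 2 of N = 9).
Gap ratios (z−y)/z: (3550−1500)/3550 = 0.5775; (3550−2400)/3550 = 0.3239.
Raised to α = 3.0: 0.19256; 0.03399.
Sum = 0.226559; FGT(3.0) = 0.226559 / 9 = 0.0252.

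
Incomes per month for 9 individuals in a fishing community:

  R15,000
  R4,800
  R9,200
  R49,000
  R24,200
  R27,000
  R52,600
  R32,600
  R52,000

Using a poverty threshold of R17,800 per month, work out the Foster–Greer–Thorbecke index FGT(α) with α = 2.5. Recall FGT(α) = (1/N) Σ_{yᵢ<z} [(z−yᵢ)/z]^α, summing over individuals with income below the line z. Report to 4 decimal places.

Below the line: R4,800, R9,200, R15,000 (q = 3 of N = 9).
Relative gaps: (17800−4800)/17800 = 0.7303; (17800−9200)/17800 = 0.4831; (17800−15000)/17800 = 0.1573.
Raised to α = 2.5: 0.45584; 0.16225; 0.00981.
Sum = 0.627904; FGT(2.5) = 0.627904 / 9 = 0.0698.

0.0698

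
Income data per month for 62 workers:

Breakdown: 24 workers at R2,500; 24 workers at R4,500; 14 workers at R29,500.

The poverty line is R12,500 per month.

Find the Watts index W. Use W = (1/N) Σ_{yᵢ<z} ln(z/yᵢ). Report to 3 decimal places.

1.018

Incomes under z: 24×R2,500, 24×R4,500 (q = 48 of N = 62).
Log gaps: ln(12500/2500) = 1.6094 (×24); ln(12500/4500) = 1.0217 (×24).
W = 63.146140 / 62 = 1.018.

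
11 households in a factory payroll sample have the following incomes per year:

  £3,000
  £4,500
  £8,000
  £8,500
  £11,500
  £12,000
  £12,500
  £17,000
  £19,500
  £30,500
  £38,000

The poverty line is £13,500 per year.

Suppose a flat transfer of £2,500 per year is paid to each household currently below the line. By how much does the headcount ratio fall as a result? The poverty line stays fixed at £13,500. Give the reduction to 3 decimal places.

Before: below the line — £3,000, £4,500, £8,000, £8,500, £11,500, £12,000, £12,500; headcount ratio = 0.63636.
After the £2,500 transfer: below the line — £5,500, £7,000, £10,500, £11,000; headcount ratio = 0.36364.
Reduction = 0.63636 − 0.36364 = 0.273.

0.273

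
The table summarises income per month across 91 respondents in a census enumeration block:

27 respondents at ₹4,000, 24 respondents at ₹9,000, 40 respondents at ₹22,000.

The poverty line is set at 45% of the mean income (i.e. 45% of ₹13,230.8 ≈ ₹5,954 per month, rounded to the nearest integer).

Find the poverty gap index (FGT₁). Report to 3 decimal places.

0.097

Incomes under z: 27×₹4,000 (q = 27 of N = 91).
Relative gaps: (5954−4000)/5954 = 0.3282 (×27).
Sum of shortfalls = 8.860934; P₁ averages over all N: 8.860934 / 91 = 0.097.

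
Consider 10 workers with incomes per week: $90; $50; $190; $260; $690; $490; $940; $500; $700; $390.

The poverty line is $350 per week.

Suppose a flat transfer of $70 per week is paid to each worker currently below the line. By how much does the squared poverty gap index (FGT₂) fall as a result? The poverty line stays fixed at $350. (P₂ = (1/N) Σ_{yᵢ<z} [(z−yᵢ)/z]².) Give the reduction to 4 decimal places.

Before: below the line — $50, $90, $190, $260; squared poverty gap index (FGT₂) = 0.156163.
After the $70 transfer: below the line — $120, $160, $260, $330; squared poverty gap index (FGT₂) = 0.079592.
Reduction = 0.156163 − 0.079592 = 0.0766.

0.0766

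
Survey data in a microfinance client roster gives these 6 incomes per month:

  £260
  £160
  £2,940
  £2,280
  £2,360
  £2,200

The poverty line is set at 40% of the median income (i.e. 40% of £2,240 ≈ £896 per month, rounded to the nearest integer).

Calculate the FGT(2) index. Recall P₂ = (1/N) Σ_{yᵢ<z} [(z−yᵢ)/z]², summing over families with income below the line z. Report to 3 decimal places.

Below the line: £160, £260 (q = 2 of N = 6).
Relative gaps: (896−160)/896 = 0.8214; (896−260)/896 = 0.7098.
Squared: 0.6747; 0.5038.
Sum = 1.178591; P₂ = 1.178591 / 6 = 0.196.

0.196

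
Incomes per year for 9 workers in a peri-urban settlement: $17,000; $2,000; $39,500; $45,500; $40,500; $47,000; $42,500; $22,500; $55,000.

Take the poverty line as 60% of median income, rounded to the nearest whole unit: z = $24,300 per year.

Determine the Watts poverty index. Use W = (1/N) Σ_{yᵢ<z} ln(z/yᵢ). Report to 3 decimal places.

Incomes under z: $2,000, $17,000, $22,500 (q = 3 of N = 9).
Log gaps: ln(24300/2000) = 2.4973; ln(24300/17000) = 0.3573; ln(24300/22500) = 0.0770.
W = 2.931553 / 9 = 0.326.

0.326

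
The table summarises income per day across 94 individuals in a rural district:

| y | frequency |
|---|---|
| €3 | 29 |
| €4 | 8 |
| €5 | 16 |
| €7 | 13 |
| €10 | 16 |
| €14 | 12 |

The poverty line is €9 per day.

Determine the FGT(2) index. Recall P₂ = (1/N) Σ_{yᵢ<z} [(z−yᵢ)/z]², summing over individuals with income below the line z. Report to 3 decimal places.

0.204

Poor units: 29×€3, 8×€4, 16×€5, 13×€7 (q = 66 of N = 94).
Relative gaps: (9−3)/9 = 0.6667 (×29); (9−4)/9 = 0.5556 (×8); (9−5)/9 = 0.4444 (×16); (9−7)/9 = 0.2222 (×13).
Squared: 0.4444 (×29); 0.3086 (×8); 0.1975 (×16); 0.0494 (×13).
Sum = 19.160494; P₂ = 19.160494 / 94 = 0.204.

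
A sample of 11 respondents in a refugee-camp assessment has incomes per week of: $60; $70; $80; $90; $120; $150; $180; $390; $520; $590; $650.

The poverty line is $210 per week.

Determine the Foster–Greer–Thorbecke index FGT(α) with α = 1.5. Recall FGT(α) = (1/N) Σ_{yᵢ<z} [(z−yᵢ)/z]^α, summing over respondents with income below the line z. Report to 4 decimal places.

Poor units: $60, $70, $80, $90, $120, $150, $180 (q = 7 of N = 11).
Gap ratios (z−y)/z: (210−60)/210 = 0.7143; (210−70)/210 = 0.6667; (210−80)/210 = 0.6190; (210−90)/210 = 0.5714; (210−120)/210 = 0.4286; (210−150)/210 = 0.2857; (210−180)/210 = 0.1429.
Raised to α = 1.5: 0.60368; 0.54433; 0.48706; 0.43196; 0.28057; 0.15272; 0.05399.
Sum = 2.554318; FGT(1.5) = 2.554318 / 11 = 0.2322.

0.2322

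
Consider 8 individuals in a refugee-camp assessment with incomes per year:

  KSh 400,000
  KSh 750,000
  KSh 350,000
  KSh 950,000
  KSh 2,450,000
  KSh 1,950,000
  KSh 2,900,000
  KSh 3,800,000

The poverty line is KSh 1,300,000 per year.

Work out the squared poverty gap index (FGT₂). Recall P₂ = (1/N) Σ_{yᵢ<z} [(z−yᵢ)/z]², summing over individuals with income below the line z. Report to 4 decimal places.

0.1581

Below z: KSh 350,000, KSh 400,000, KSh 750,000, KSh 950,000 (q = 4 of N = 8).
Normalized shortfalls: (1300000−350000)/1300000 = 0.7308; (1300000−400000)/1300000 = 0.6923; (1300000−750000)/1300000 = 0.4231; (1300000−950000)/1300000 = 0.2692.
Squared: 0.5340; 0.4793; 0.1790; 0.0725.
Sum = 1.264793; P₂ = 1.264793 / 8 = 0.1581.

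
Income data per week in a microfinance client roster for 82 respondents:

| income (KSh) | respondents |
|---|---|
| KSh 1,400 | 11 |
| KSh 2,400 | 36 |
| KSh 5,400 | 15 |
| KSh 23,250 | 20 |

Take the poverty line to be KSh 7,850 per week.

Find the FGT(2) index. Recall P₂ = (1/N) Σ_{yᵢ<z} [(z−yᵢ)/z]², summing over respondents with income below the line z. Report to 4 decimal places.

Poor units: 11×KSh 1,400, 36×KSh 2,400, 15×KSh 5,400 (q = 62 of N = 82).
Gap ratios (z−y)/z: (7850−1400)/7850 = 0.8217 (×11); (7850−2400)/7850 = 0.6943 (×36); (7850−5400)/7850 = 0.3121 (×15).
Squared: 0.6751 (×11); 0.4820 (×36); 0.0974 (×15).
Sum = 26.239685; P₂ = 26.239685 / 82 = 0.3200.

0.3200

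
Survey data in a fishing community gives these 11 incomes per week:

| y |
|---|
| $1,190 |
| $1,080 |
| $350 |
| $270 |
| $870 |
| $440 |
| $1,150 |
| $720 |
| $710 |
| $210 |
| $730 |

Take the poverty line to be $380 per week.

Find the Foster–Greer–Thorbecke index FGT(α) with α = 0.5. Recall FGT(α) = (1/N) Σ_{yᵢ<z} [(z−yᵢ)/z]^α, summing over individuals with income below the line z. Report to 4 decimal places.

Below the line: $210, $270, $350 (q = 3 of N = 11).
Relative gaps: (380−210)/380 = 0.4474; (380−270)/380 = 0.2895; (380−350)/380 = 0.0789.
Raised to α = 0.5: 0.66886; 0.53803; 0.28098.
Sum = 1.487859; FGT(0.5) = 1.487859 / 11 = 0.1353.

0.1353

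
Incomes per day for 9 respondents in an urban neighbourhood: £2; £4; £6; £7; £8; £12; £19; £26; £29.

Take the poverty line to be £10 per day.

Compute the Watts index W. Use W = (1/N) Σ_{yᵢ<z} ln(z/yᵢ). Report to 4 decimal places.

Incomes under z: £2, £4, £6, £7, £8 (q = 5 of N = 9).
ln(z/y) terms: ln(10/2) = 1.6094; ln(10/4) = 0.9163; ln(10/6) = 0.5108; ln(10/7) = 0.3567; ln(10/8) = 0.2231.
W = 3.616373 / 9 = 0.4018.

0.4018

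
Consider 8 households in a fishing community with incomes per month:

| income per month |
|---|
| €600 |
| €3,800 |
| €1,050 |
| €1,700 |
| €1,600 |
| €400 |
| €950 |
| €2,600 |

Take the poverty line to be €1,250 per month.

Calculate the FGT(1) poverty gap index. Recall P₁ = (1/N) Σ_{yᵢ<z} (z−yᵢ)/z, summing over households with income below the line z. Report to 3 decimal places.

Below the line: €400, €600, €950, €1,050 (q = 4 of N = 8).
Gap ratios (z−y)/z: (1250−400)/1250 = 0.6800; (1250−600)/1250 = 0.5200; (1250−950)/1250 = 0.2400; (1250−1050)/1250 = 0.1600.
Sum of shortfalls = 1.600000; P₁ averages over all N: 1.600000 / 8 = 0.200.

0.200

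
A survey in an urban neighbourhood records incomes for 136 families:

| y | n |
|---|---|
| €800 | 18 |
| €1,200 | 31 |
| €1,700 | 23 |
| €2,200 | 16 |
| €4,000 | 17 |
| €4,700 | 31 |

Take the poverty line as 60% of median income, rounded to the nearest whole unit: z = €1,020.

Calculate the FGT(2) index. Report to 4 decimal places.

Below the line: 18×€800 (q = 18 of N = 136).
Shortfall ratios: (1020−800)/1020 = 0.2157 (×18).
Squared: 0.0465 (×18).
Sum = 0.837370; P₂ = 0.837370 / 136 = 0.0062.

0.0062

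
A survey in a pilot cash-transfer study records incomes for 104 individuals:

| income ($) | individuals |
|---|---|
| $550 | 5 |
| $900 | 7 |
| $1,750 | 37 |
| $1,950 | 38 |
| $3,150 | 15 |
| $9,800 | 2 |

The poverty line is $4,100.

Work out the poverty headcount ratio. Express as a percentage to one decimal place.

98.1%

102 of the 104 individuals have income below $4,100.
H = 102/104 = 98.1%.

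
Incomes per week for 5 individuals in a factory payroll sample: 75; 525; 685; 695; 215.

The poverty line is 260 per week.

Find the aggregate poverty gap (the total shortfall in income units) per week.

Poor units: 75, 215 (q = 2 of N = 5).
Individual gaps: 260−75 = 185; 260−215 = 45.
Aggregate gap = 230.

230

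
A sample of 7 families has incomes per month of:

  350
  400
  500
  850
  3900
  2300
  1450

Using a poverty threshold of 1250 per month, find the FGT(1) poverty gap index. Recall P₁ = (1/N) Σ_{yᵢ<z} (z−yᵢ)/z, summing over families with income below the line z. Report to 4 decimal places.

Below the line: 350, 400, 500, 850 (q = 4 of N = 7).
Gap ratios (z−y)/z: (1250−350)/1250 = 0.7200; (1250−400)/1250 = 0.6800; (1250−500)/1250 = 0.6000; (1250−850)/1250 = 0.3200.
Σ = 2.320000. Dividing by the full population N = 7 gives P₁ = 0.3314.

0.3314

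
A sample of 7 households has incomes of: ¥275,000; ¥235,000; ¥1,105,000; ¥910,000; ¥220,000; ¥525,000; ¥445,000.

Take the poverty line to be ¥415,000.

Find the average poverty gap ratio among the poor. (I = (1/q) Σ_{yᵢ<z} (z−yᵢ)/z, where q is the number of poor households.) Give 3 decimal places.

Poor units: ¥220,000, ¥235,000, ¥275,000 (q = 3 of N = 7).
Shortfall ratios (z−y)/z: 0.4699, 0.4337, 0.3373; sum = 1.240964.
The income-gap ratio divides by q (the poor only): 1.240964 / 3 = 0.414.

0.414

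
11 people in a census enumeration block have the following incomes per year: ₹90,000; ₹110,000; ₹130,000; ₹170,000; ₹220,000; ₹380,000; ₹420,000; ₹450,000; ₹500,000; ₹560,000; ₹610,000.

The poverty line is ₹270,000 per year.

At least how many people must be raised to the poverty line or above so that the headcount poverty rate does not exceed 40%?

1

Currently q = 5 of N = 11 are below the line (H = 0.455).
A headcount ratio of at most 40% allows at most ⌊0.40 × 11⌋ = 4 poor people.
So at least 5 − 4 = 1 must be lifted.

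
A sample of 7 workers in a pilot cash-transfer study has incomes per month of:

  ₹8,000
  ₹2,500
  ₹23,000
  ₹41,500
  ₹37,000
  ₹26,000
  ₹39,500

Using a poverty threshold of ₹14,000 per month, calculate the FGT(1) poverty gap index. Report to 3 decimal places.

0.179

Incomes under z: ₹2,500, ₹8,000 (q = 2 of N = 7).
Gap ratios (z−y)/z: (14000−2500)/14000 = 0.8214; (14000−8000)/14000 = 0.4286.
Σ = 1.250000. Dividing by the full population N = 7 gives P₁ = 0.179.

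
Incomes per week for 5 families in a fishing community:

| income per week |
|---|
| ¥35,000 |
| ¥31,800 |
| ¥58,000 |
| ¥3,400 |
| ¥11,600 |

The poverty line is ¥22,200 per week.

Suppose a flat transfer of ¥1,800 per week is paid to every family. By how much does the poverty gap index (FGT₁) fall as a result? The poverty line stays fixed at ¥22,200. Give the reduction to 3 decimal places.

0.032

Before: below the line — ¥3,400, ¥11,600; poverty gap index (FGT₁) = 0.26486.
After the ¥1,800 transfer: below the line — ¥5,200, ¥13,400; poverty gap index (FGT₁) = 0.23243.
Reduction = 0.26486 − 0.23243 = 0.032.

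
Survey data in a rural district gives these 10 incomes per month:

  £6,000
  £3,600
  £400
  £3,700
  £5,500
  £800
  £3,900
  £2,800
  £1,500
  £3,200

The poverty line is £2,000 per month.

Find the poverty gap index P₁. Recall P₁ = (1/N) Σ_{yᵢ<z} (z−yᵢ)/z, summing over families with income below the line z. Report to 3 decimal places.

0.165

Below the line: £400, £800, £1,500 (q = 3 of N = 10).
Shortfall ratios: (2000−400)/2000 = 0.8000; (2000−800)/2000 = 0.6000; (2000−1500)/2000 = 0.2500.
Sum of shortfalls = 1.650000; P₁ averages over all N: 1.650000 / 10 = 0.165.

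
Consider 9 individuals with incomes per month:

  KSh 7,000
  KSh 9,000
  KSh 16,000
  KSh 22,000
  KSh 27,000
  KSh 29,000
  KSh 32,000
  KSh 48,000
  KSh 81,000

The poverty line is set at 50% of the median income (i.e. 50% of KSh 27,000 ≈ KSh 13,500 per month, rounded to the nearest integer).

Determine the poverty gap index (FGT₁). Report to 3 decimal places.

Below the line: KSh 7,000, KSh 9,000 (q = 2 of N = 9).
Relative gaps: (13500−7000)/13500 = 0.4815; (13500−9000)/13500 = 0.3333.
Sum of shortfalls = 0.814815; P₁ averages over all N: 0.814815 / 9 = 0.091.

0.091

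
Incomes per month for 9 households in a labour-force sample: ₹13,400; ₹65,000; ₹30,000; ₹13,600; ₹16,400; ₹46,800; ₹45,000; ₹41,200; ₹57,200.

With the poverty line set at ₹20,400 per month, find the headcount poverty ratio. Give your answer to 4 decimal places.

3 of the 9 households have income below ₹20,400.
H = 3/9 = 0.3333.

0.3333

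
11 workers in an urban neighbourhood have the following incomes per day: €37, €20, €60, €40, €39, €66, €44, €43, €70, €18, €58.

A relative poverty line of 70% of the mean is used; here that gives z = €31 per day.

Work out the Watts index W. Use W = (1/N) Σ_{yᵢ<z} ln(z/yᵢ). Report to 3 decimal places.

0.089

Below z: €18, €20 (q = 2 of N = 11).
Log gaps: ln(31/18) = 0.5436; ln(31/20) = 0.4383.
W = 0.981870 / 11 = 0.089.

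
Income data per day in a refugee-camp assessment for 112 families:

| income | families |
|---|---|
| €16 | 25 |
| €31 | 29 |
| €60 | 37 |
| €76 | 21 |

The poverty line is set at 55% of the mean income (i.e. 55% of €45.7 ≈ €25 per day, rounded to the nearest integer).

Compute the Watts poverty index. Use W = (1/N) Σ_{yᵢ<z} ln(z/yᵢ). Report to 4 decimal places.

Below z: 25×€16 (q = 25 of N = 112).
Log gaps: ln(25/16) = 0.4463 (×25).
W = 11.157178 / 112 = 0.0996.

0.0996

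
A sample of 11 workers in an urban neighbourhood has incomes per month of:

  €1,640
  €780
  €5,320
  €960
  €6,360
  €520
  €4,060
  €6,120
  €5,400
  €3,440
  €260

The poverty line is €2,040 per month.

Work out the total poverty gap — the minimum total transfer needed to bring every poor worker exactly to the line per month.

€6,040

Poor units: €260, €520, €780, €960, €1,640 (q = 5 of N = 11).
Individual gaps: 2040−260 = 1780; 2040−520 = 1520; 2040−780 = 1260; 2040−960 = 1080; 2040−1640 = 400.
Aggregate gap = €6,040.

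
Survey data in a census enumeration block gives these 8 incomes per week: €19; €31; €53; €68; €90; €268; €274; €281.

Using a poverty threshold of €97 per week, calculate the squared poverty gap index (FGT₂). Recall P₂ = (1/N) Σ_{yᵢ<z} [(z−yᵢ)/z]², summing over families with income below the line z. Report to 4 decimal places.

Poor units: €19, €31, €53, €68, €90 (q = 5 of N = 8).
Relative gaps: (97−19)/97 = 0.8041; (97−31)/97 = 0.6804; (97−53)/97 = 0.4536; (97−68)/97 = 0.2990; (97−90)/97 = 0.0722.
Squared: 0.6466; 0.4630; 0.2058; 0.0894; 0.0052.
Sum = 1.409927; P₂ = 1.409927 / 8 = 0.1762.

0.1762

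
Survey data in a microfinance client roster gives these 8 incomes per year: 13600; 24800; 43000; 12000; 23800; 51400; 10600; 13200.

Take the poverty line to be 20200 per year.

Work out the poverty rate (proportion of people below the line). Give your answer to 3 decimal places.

4 of the 8 people have income below 20200.
H = 4/8 = 0.500.

0.500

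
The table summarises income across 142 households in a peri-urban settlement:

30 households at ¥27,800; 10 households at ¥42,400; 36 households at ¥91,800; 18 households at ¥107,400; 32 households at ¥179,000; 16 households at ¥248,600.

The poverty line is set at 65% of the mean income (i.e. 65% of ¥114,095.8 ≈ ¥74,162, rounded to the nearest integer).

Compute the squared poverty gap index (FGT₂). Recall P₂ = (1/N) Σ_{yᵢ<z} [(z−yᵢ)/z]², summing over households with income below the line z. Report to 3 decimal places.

0.095

Below z: 30×¥27,800, 10×¥42,400 (q = 40 of N = 142).
Shortfall ratios: (74162−27800)/74162 = 0.6251 (×30); (74162−42400)/74162 = 0.4283 (×10).
Squared: 0.3908 (×30); 0.1834 (×10).
Sum = 13.558412; P₂ = 13.558412 / 142 = 0.095.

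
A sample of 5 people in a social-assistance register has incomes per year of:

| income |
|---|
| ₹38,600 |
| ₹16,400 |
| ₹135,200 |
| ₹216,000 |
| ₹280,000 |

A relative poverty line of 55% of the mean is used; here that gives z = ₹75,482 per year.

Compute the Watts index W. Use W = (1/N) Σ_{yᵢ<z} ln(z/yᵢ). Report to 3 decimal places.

Below z: ₹16,400, ₹38,600 (q = 2 of N = 5).
ln(z/y) terms: ln(75482/16400) = 1.5266; ln(75482/38600) = 0.6706.
W = 2.197255 / 5 = 0.439.

0.439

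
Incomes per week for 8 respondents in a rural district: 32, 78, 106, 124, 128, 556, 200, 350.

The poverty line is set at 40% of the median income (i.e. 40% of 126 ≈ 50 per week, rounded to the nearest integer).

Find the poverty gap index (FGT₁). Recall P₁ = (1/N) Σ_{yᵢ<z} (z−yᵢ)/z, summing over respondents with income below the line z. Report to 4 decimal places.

0.0450

Poor units: 32 (q = 1 of N = 8).
Gap ratios (z−y)/z: (50−32)/50 = 0.3600.
Sum of shortfalls = 0.360000; P₁ averages over all N: 0.360000 / 8 = 0.0450.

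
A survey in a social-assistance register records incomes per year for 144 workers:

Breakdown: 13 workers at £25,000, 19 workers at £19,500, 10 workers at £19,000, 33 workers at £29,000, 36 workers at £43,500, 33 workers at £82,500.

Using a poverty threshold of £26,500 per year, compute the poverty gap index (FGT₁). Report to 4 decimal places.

0.0596

Incomes under z: 10×£19,000, 19×£19,500, 13×£25,000 (q = 42 of N = 144).
Normalized shortfalls: (26500−19000)/26500 = 0.2830 (×10); (26500−19500)/26500 = 0.2642 (×19); (26500−25000)/26500 = 0.0566 (×13).
Σ = 8.584906. Dividing by the full population N = 144 gives P₁ = 0.0596.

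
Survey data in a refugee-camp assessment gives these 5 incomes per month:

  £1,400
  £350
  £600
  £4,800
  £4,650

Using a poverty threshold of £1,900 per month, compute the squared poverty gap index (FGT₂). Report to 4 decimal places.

Below the line: £350, £600, £1,400 (q = 3 of N = 5).
Gap ratios (z−y)/z: (1900−350)/1900 = 0.8158; (1900−600)/1900 = 0.6842; (1900−1400)/1900 = 0.2632.
Squared: 0.6655; 0.4681; 0.0693.
Sum = 1.202909; P₂ = 1.202909 / 5 = 0.2406.

0.2406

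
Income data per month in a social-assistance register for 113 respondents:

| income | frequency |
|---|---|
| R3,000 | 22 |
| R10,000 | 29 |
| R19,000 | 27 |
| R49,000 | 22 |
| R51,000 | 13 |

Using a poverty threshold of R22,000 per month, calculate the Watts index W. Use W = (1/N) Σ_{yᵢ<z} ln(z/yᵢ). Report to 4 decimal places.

0.6253

Incomes under z: 22×R3,000, 29×R10,000, 27×R19,000 (q = 78 of N = 113).
Log gaps: ln(22000/3000) = 1.9924 (×22); ln(22000/10000) = 0.7885 (×29); ln(22000/19000) = 0.1466 (×27).
W = 70.657021 / 113 = 0.6253.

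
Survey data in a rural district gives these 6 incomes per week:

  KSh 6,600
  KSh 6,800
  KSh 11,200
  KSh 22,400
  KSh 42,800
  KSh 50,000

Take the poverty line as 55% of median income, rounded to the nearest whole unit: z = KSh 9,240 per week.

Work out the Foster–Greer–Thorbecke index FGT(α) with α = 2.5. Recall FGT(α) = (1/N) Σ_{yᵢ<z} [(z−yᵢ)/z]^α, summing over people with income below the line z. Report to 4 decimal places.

0.0132

Below z: KSh 6,600, KSh 6,800 (q = 2 of N = 6).
Gap ratios (z−y)/z: (9240−6600)/9240 = 0.2857; (9240−6800)/9240 = 0.2641.
Raised to α = 2.5: 0.04363; 0.03583.
Sum = 0.079468; FGT(2.5) = 0.079468 / 6 = 0.0132.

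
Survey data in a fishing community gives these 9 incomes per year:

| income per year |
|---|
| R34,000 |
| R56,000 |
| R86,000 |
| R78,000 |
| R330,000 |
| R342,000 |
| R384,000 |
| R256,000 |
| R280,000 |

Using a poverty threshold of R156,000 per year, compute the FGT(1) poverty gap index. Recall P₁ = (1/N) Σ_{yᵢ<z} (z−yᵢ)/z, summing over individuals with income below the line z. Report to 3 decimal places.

Incomes under z: R34,000, R56,000, R78,000, R86,000 (q = 4 of N = 9).
Shortfall ratios: (156000−34000)/156000 = 0.7821; (156000−56000)/156000 = 0.6410; (156000−78000)/156000 = 0.5000; (156000−86000)/156000 = 0.4487.
Sum of shortfalls = 2.371795; P₁ averages over all N: 2.371795 / 9 = 0.264.

0.264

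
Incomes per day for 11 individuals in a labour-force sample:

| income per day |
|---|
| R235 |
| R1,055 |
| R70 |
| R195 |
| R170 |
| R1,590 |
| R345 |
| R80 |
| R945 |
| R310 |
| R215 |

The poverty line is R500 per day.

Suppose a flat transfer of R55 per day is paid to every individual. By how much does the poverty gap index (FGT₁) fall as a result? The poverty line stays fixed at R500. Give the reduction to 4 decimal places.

Before: below the line — R70, R80, R170, R195, R215, R235, R310, R345; poverty gap index (FGT₁) = 0.432727.
After the R55 transfer: below the line — R125, R135, R225, R250, R270, R290, R365, R400; poverty gap index (FGT₁) = 0.352727.
Reduction = 0.432727 − 0.352727 = 0.0800.

0.0800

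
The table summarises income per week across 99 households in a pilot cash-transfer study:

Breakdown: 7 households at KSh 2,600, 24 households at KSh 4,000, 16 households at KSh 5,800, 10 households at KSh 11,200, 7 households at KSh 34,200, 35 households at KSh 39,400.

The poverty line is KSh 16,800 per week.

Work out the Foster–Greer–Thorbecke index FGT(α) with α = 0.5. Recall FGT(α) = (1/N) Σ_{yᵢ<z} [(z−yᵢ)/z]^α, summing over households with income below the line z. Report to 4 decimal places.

0.4657

Poor units: 7×KSh 2,600, 24×KSh 4,000, 16×KSh 5,800, 10×KSh 11,200 (q = 57 of N = 99).
Gap ratios (z−y)/z: (16800−2600)/16800 = 0.8452 (×7); (16800−4000)/16800 = 0.7619 (×24); (16800−5800)/16800 = 0.6548 (×16); (16800−11200)/16800 = 0.3333 (×10).
Raised to α = 0.5: 0.91937 (×7); 0.87287 (×24); 0.80917 (×16); 0.57735 (×10).
Sum = 46.104776; FGT(0.5) = 46.104776 / 99 = 0.4657.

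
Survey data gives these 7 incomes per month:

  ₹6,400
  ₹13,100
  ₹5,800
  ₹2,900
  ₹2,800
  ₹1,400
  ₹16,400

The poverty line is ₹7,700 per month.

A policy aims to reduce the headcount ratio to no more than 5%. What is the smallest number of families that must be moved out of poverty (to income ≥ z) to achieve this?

5 of the 7 families are poor, so H = 5/7 = 0.714.
A headcount ratio of at most 5% allows at most ⌊0.05 × 7⌋ = 0 poor families.
So at least 5 − 0 = 5 must be lifted.

5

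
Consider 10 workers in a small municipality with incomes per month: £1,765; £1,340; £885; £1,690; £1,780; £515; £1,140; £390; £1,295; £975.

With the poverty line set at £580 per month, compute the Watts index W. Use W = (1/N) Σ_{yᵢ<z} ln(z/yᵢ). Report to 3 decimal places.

Below the line: £390, £515 (q = 2 of N = 10).
ln(z/y) terms: ln(580/390) = 0.3969; ln(580/515) = 0.1189.
W = 0.515743 / 10 = 0.052.

0.052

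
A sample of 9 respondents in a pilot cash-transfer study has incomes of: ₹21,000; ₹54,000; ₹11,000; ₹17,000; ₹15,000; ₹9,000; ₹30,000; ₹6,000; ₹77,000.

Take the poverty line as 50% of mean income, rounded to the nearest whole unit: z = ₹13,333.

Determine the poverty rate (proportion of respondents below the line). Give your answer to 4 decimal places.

0.3333

3 of the 9 respondents have income below ₹13,333.
H = 3/9 = 0.3333.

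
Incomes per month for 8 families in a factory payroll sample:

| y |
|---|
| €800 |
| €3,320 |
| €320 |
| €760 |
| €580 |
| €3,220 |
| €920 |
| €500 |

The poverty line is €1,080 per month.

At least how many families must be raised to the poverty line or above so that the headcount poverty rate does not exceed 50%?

2

6 of the 8 families are poor, so H = 6/8 = 0.750.
A headcount ratio of at most 50% allows at most ⌊0.50 × 8⌋ = 4 poor families.
So at least 6 − 4 = 2 must be lifted.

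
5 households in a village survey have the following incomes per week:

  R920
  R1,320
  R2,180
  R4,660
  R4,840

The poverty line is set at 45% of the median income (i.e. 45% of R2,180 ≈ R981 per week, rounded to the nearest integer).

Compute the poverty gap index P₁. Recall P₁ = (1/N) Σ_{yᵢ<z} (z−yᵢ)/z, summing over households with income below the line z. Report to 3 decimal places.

Poor units: R920 (q = 1 of N = 5).
Gap ratios (z−y)/z: (981−920)/981 = 0.0622.
Sum of shortfalls = 0.062181; P₁ averages over all N: 0.062181 / 5 = 0.012.

0.012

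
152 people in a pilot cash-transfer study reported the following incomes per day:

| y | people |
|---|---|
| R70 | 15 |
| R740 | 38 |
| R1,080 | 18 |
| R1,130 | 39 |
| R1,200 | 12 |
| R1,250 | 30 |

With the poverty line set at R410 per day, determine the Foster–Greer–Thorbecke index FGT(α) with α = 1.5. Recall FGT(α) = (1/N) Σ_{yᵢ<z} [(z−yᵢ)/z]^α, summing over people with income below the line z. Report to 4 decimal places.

Below z: 15×R70 (q = 15 of N = 152).
Normalized shortfalls: (410−70)/410 = 0.8293 (×15).
Raised to α = 1.5: 0.75517 (×15).
Sum = 11.327494; FGT(1.5) = 11.327494 / 152 = 0.0745.

0.0745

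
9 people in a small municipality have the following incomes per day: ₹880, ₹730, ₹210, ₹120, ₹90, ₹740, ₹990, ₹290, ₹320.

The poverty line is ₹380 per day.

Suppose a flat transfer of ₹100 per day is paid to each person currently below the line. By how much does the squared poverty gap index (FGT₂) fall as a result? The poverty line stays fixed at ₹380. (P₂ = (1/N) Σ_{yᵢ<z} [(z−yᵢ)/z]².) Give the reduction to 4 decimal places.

Before: below the line — ₹90, ₹120, ₹210, ₹290, ₹320; squared poverty gap index (FGT₂) = 0.147969.
After the ₹100 transfer: below the line — ₹190, ₹220, ₹310; squared poverty gap index (FGT₂) = 0.051247.
Reduction = 0.147969 − 0.051247 = 0.0967.

0.0967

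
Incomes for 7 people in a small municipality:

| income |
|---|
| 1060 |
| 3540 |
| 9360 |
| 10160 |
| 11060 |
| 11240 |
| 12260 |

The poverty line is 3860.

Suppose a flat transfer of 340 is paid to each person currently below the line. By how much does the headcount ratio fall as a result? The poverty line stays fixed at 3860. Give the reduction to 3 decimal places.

0.143

Before: below the line — 1060, 3540; headcount ratio = 0.28571.
After the 340 transfer: below the line — 1400; headcount ratio = 0.14286.
Reduction = 0.28571 − 0.14286 = 0.143.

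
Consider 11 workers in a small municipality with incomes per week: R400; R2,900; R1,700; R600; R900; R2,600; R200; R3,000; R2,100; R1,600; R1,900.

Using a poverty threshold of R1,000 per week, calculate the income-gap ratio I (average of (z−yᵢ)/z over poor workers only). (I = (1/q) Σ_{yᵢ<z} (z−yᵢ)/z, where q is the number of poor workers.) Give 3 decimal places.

0.475

Below z: R200, R400, R600, R900 (q = 4 of N = 11).
Relative gaps: 0.8000, 0.6000, 0.4000, 0.1000; sum = 1.900000.
I averages over the q = 4 poor units only: 1.900000 / 4 = 0.475.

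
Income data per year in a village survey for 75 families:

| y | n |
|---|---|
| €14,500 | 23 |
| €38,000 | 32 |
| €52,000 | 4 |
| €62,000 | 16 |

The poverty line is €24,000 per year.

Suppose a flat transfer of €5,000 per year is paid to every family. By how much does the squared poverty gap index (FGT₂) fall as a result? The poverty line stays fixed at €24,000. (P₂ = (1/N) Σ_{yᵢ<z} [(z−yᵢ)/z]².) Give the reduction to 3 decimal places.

0.037

Before: below the line — 23×€14,500; squared poverty gap index (FGT₂) = 0.04805.
After the €5,000 transfer: below the line — 23×€19,500; squared poverty gap index (FGT₂) = 0.01078.
Reduction = 0.04805 − 0.01078 = 0.037.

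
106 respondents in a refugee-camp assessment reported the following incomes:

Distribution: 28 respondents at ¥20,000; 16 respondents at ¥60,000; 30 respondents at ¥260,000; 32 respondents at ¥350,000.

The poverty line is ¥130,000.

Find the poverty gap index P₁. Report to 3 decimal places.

Poor units: 28×¥20,000, 16×¥60,000 (q = 44 of N = 106).
Shortfall ratios: (130000−20000)/130000 = 0.8462 (×28); (130000−60000)/130000 = 0.5385 (×16).
Sum of shortfalls = 32.307692; P₁ averages over all N: 32.307692 / 106 = 0.305.

0.305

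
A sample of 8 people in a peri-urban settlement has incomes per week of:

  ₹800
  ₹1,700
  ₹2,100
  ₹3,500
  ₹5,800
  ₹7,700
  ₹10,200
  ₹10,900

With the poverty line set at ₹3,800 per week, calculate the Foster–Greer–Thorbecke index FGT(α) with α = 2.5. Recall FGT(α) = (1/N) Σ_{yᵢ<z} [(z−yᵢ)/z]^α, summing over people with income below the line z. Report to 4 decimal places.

0.1146

Below z: ₹800, ₹1,700, ₹2,100, ₹3,500 (q = 4 of N = 8).
Shortfall ratios: (3800−800)/3800 = 0.7895; (3800−1700)/3800 = 0.5526; (3800−2100)/3800 = 0.4474; (3800−3500)/3800 = 0.0789.
Raised to α = 2.5: 0.55379; 0.22703; 0.13386; 0.00175.
Sum = 0.916437; FGT(2.5) = 0.916437 / 8 = 0.1146.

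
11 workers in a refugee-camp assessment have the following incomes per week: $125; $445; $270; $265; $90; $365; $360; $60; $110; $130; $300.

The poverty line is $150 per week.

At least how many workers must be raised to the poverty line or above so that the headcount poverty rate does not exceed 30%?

2

Currently q = 5 of N = 11 are below the line (H = 0.455).
A headcount ratio of at most 30% allows at most ⌊0.30 × 11⌋ = 3 poor workers.
So at least 5 − 3 = 2 must be lifted.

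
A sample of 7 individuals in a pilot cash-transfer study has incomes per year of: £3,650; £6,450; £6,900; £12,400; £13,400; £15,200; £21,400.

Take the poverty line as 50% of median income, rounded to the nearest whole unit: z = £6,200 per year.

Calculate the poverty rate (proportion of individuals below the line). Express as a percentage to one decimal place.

1 of the 7 individuals have income below £6,200.
H = 1/7 = 14.3%.

14.3%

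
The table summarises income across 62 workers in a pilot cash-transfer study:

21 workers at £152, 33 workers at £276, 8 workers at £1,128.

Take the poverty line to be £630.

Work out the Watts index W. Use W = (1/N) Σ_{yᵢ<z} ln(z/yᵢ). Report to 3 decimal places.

0.921

Below z: 21×£152, 33×£276 (q = 54 of N = 62).
ln(z/y) terms: ln(630/152) = 1.4218 (×21); ln(630/276) = 0.8253 (×33).
W = 57.094151 / 62 = 0.921.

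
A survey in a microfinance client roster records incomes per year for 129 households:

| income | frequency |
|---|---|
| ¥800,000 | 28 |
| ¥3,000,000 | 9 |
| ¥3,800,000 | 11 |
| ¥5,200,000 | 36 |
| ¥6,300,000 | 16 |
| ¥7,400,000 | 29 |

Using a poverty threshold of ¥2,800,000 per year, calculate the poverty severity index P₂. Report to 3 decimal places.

Below the line: 28×¥800,000 (q = 28 of N = 129).
Shortfall ratios: (2800000−800000)/2800000 = 0.7143 (×28).
Squared: 0.5102 (×28).
Sum = 14.285714; P₂ = 14.285714 / 129 = 0.111.

0.111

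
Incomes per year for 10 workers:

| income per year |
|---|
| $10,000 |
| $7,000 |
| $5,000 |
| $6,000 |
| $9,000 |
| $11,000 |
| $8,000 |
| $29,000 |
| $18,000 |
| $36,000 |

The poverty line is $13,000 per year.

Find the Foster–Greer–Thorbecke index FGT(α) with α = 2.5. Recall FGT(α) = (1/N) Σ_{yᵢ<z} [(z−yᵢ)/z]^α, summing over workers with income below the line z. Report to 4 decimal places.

Incomes under z: $5,000, $6,000, $7,000, $8,000, $9,000, $10,000, $11,000 (q = 7 of N = 10).
Relative gaps: (13000−5000)/13000 = 0.6154; (13000−6000)/13000 = 0.5385; (13000−7000)/13000 = 0.4615; (13000−8000)/13000 = 0.3846; (13000−9000)/13000 = 0.3077; (13000−10000)/13000 = 0.2308; (13000−11000)/13000 = 0.1538.
Raised to α = 2.5: 0.29708; 0.21276; 0.14472; 0.09174; 0.05252; 0.02558; 0.00928.
Sum = 0.833675; FGT(2.5) = 0.833675 / 10 = 0.0834.

0.0834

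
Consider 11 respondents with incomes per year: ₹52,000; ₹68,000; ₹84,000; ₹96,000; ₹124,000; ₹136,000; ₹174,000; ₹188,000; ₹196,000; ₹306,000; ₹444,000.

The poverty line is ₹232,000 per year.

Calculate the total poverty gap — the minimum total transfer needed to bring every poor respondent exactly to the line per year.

₹970,000

Below z: ₹52,000, ₹68,000, ₹84,000, ₹96,000, ₹124,000, ₹136,000, ₹174,000, ₹188,000, ₹196,000 (q = 9 of N = 11).
Individual gaps: 232000−52000 = 180000; 232000−68000 = 164000; 232000−84000 = 148000; 232000−96000 = 136000; 232000−124000 = 108000; 232000−136000 = 96000; 232000−174000 = 58000; 232000−188000 = 44000; 232000−196000 = 36000.
Aggregate gap = ₹970,000.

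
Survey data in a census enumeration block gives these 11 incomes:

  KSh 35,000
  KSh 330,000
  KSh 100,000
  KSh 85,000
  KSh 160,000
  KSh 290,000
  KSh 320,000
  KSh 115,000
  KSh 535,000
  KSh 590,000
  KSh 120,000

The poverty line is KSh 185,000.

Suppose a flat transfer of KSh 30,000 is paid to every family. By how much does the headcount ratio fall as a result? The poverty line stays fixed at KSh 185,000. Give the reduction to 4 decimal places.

Before: below the line — KSh 35,000, KSh 85,000, KSh 100,000, KSh 115,000, KSh 120,000, KSh 160,000; headcount ratio = 0.545455.
After the KSh 30,000 transfer: below the line — KSh 65,000, KSh 115,000, KSh 130,000, KSh 145,000, KSh 150,000; headcount ratio = 0.454545.
Reduction = 0.545455 − 0.454545 = 0.0909.

0.0909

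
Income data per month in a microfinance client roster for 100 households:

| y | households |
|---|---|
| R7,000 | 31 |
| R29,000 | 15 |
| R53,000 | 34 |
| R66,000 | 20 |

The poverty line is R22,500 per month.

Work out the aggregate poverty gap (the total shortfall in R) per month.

Below the line: 31×R7,000 (q = 31 of N = 100).
Individual gaps: 31×(22500−7000) = 480500.
Aggregate gap = R480,500.

R480,500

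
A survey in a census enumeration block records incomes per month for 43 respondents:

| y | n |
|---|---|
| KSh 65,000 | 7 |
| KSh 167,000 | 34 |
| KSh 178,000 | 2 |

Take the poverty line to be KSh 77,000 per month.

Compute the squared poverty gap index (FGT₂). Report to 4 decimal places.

Below z: 7×KSh 65,000 (q = 7 of N = 43).
Shortfall ratios: (77000−65000)/77000 = 0.1558 (×7).
Squared: 0.0243 (×7).
Sum = 0.170012; P₂ = 0.170012 / 43 = 0.0040.

0.0040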